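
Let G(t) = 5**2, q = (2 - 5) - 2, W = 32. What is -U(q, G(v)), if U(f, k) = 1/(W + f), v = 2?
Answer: -1/27 ≈ -0.037037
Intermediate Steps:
q = -5 (q = -3 - 2 = -5)
G(t) = 25
U(f, k) = 1/(32 + f)
-U(q, G(v)) = -1/(32 - 5) = -1/27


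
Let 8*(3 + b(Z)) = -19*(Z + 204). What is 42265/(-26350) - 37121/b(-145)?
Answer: 62213707/241366 ≈ 257.76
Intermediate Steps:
b(Z) = -975/2 - 19*Z/8 (b(Z) = -3 + (-19*(Z + 204))/8 = -3 + (-19*(204 + Z))/8 = -3 + (-3876 - 19*Z)/8 = -3 + (-969/2 - 19*Z/8) = -975/2 - 19*Z/8)
42265/(-26350) - 37121/b(-145) = 42265/(-26350) - 37121/(-975/2 - 19/8*(-145)) = 42265*(-1/26350) - 37121/(-975/2 + 2755/8) = -8453/5270 - 37121/(-1145/8) = -8453/5270 - 37121*(-8/1145) = -8453/5270 + 296968/1145 = 62213707/241366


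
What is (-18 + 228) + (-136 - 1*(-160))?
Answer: 234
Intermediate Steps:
(-18 + 228) + (-136 - 1*(-160)) = 210 + (-136 + 160) = 210 + 24 = 234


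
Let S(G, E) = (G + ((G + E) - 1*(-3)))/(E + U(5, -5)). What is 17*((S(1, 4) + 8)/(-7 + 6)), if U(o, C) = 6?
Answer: -1513/10 ≈ -151.30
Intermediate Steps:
S(G, E) = (3 + E + 2*G)/(6 + E) (S(G, E) = (G + ((G + E) - 1*(-3)))/(E + 6) = (G + ((E + G) + 3))/(6 + E) = (G + (3 + E + G))/(6 + E) = (3 + E + 2*G)/(6 + E))
17*((S(1, 4) + 8)/(-7 + 6)) = 17*(((3 + 4 + 2*1)/(6 + 4) + 8)/(-7 + 6)) = 17*(((3 + 4 + 2)/10 + 8)/(-1)) = 17*(((1/10)*9 + 8)*(-1)) = 17*((9/10 + 8)*(-1)) = 17*((89/10)*(-1)) = 17*(-89/10) = -1513/10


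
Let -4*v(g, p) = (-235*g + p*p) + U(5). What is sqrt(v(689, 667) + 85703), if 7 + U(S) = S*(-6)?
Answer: 5*sqrt(2395)/2 ≈ 122.35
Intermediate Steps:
U(S) = -7 - 6*S (U(S) = -7 + S*(-6) = -7 - 6*S)
v(g, p) = 37/4 - p**2/4 + 235*g/4 (v(g, p) = -((-235*g + p*p) + (-7 - 6*5))/4 = -((-235*g + p**2) + (-7 - 30))/4 = -((p**2 - 235*g) - 37)/4 = -(-37 + p**2 - 235*g)/4 = 37/4 - p**2/4 + 235*g/4)
sqrt(v(689, 667) + 85703) = sqrt((37/4 - 1/4*667**2 + (235/4)*689) + 85703) = sqrt((37/4 - 1/4*444889 + 161915/4) + 85703) = sqrt((37/4 - 444889/4 + 161915/4) + 85703) = sqrt(-282937/4 + 85703) = sqrt(59875/4) = 5*sqrt(2395)/2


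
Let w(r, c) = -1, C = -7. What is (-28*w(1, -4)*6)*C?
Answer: -1176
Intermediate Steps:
(-28*w(1, -4)*6)*C = -(-28)*6*(-7) = -28*(-6)*(-7) = 168*(-7) = -1176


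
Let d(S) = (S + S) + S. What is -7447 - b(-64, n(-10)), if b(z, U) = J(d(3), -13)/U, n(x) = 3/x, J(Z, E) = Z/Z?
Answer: -22331/3 ≈ -7443.7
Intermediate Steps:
d(S) = 3*S (d(S) = 2*S + S = 3*S)
J(Z, E) = 1
b(z, U) = 1/U
-7447 - b(-64, n(-10)) = -7447 - 1/(3/(-10)) = -7447 - 1/(3*(-⅒)) = -7447 - 1/(-3/10) = -7447 - 1*(-10/3) = -7447 + 10/3 = -22331/3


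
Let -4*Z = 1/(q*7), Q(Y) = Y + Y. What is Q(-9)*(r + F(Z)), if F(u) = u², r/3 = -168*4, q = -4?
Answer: 227598327/6272 ≈ 36288.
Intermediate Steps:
Q(Y) = 2*Y
r = -2016 (r = 3*(-168*4) = 3*(-672) = -2016)
Z = 1/112 (Z = -1/(4*((-4*7))) = -¼/(-28) = -¼*(-1/28) = 1/112 ≈ 0.0089286)
Q(-9)*(r + F(Z)) = (2*(-9))*(-2016 + (1/112)²) = -18*(-2016 + 1/12544) = -18*(-25288703/12544) = 227598327/6272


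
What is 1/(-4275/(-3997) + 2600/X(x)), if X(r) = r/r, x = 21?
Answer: 3997/10396475 ≈ 0.00038446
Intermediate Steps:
X(r) = 1
1/(-4275/(-3997) + 2600/X(x)) = 1/(-4275/(-3997) + 2600/1) = 1/(-4275*(-1/3997) + 2600*1) = 1/(4275/3997 + 2600) = 1/(10396475/3997) = 3997/10396475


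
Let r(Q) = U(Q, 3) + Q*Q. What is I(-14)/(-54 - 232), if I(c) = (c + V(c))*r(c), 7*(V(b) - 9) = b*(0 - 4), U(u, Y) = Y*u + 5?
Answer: -477/286 ≈ -1.6678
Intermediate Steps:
U(u, Y) = 5 + Y*u
V(b) = 9 - 4*b/7 (V(b) = 9 + (b*(0 - 4))/7 = 9 + (b*(-4))/7 = 9 + (-4*b)/7 = 9 - 4*b/7)
r(Q) = 5 + Q² + 3*Q (r(Q) = (5 + 3*Q) + Q*Q = (5 + 3*Q) + Q² = 5 + Q² + 3*Q)
I(c) = (9 + 3*c/7)*(5 + c² + 3*c) (I(c) = (c + (9 - 4*c/7))*(5 + c² + 3*c) = (9 + 3*c/7)*(5 + c² + 3*c))
I(-14)/(-54 - 232) = (3*(21 - 14)*(5 + (-14)² + 3*(-14))/7)/(-54 - 232) = ((3/7)*7*(5 + 196 - 42))/(-286) = ((3/7)*7*159)*(-1/286) = 477*(-1/286) = -477/286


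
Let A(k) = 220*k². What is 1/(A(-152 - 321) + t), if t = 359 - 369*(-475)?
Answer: 1/49396014 ≈ 2.0245e-8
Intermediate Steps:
t = 175634 (t = 359 + 175275 = 175634)
1/(A(-152 - 321) + t) = 1/(220*(-152 - 321)² + 175634) = 1/(220*(-473)² + 175634) = 1/(220*223729 + 175634) = 1/(49220380 + 175634) = 1/49396014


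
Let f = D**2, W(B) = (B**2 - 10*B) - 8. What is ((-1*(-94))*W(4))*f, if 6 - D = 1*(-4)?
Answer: -300800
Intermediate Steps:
D = 10 (D = 6 - (-4) = 6 - 1*(-4) = 6 + 4 = 10)
W(B) = -8 + B**2 - 10*B
f = 100 (f = 10**2 = 100)
((-1*(-94))*W(4))*f = ((-1*(-94))*(-8 + 4**2 - 10*4))*100 = (94*(-8 + 16 - 40))*100 = (94*(-32))*100 = -3008*100 = -300800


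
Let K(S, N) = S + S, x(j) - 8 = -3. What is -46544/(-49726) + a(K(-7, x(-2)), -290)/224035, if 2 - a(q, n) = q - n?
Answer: 5206930058/5570182205 ≈ 0.93479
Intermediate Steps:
x(j) = 5 (x(j) = 8 - 3 = 5)
K(S, N) = 2*S
a(q, n) = 2 + n - q (a(q, n) = 2 - (q - n) = 2 + (n - q) = 2 + n - q)
-46544/(-49726) + a(K(-7, x(-2)), -290)/224035 = -46544/(-49726) + (2 - 290 - 2*(-7))/224035 = -46544*(-1/49726) + (2 - 290 - 1*(-14))*(1/224035) = 23272/24863 + (2 - 290 + 14)*(1/224035) = 23272/24863 - 274*1/224035 = 23272/24863 - 274/224035 = 5206930058/5570182205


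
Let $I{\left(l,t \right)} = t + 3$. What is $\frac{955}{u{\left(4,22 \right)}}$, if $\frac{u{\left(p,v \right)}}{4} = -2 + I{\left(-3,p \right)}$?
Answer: $\frac{191}{4} \approx 47.75$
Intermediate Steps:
$I{\left(l,t \right)} = 3 + t$
$u{\left(p,v \right)} = 4 + 4 p$ ($u{\left(p,v \right)} = 4 \left(-2 + \left(3 + p\right)\right) = 4 \left(1 + p\right) = 4 + 4 p$)
$\frac{955}{u{\left(4,22 \right)}} = \frac{955}{4 + 4 \cdot 4} = \frac{955}{4 + 16} = \frac{955}{20} = 955 \cdot \frac{1}{20} = \frac{191}{4}$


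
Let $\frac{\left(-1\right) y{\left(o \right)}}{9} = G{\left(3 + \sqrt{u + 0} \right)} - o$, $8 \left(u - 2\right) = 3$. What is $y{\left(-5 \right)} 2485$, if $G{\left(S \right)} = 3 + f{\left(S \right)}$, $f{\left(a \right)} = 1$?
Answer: $-201285$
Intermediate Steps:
$u = \frac{19}{8}$ ($u = 2 + \frac{1}{8} \cdot 3 = 2 + \frac{3}{8} = \frac{19}{8} \approx 2.375$)
$G{\left(S \right)} = 4$ ($G{\left(S \right)} = 3 + 1 = 4$)
$y{\left(o \right)} = -36 + 9 o$ ($y{\left(o \right)} = - 9 \left(4 - o\right) = -36 + 9 o$)
$y{\left(-5 \right)} 2485 = \left(-36 + 9 \left(-5\right)\right) 2485 = \left(-36 - 45\right) 2485 = \left(-81\right) 2485 = -201285$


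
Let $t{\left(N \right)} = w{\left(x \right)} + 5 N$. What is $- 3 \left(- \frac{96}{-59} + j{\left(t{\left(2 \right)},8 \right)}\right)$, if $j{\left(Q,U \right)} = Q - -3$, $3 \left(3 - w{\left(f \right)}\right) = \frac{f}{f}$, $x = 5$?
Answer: $- \frac{3061}{59} \approx -51.881$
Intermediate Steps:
$w{\left(f \right)} = \frac{8}{3}$ ($w{\left(f \right)} = 3 - \frac{f \frac{1}{f}}{3} = 3 - \frac{1}{3} = \frac{8}{3}$)
$t{\left(N \right)} = \frac{8}{3} + 5 N$
$j{\left(Q,U \right)} = 3 + Q$ ($j{\left(Q,U \right)} = Q + 3 = 3 + Q$)
$- 3 \left(- \frac{96}{-59} + j{\left(t{\left(2 \right)},8 \right)}\right) = - 3 \left(- \frac{96}{-59} + \left(3 + \left(\frac{8}{3} + 5 \cdot 2\right)\right)\right) = - 3 \left(\left(-96\right) \left(- \frac{1}{59}\right) + \left(3 + \left(\frac{8}{3} + 10\right)\right)\right) = - 3 \left(\frac{96}{59} + \left(3 + \frac{38}{3}\right)\right) = - 3 \left(\frac{96}{59} + \frac{47}{3}\right) = \left(-3\right) \frac{3061}{177} = - \frac{3061}{59}$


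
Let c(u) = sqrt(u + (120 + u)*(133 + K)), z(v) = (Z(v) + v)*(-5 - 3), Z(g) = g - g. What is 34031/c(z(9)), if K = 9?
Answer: 34031*sqrt(1686)/3372 ≈ 414.40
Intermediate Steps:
Z(g) = 0
z(v) = -8*v (z(v) = (0 + v)*(-5 - 3) = v*(-8) = -8*v)
c(u) = sqrt(17040 + 143*u) (c(u) = sqrt(u + (120 + u)*(133 + 9)) = sqrt(u + (120 + u)*142) = sqrt(u + (17040 + 142*u)) = sqrt(17040 + 143*u))
34031/c(z(9)) = 34031/(sqrt(17040 + 143*(-8*9))) = 34031/(sqrt(17040 + 143*(-72))) = 34031/(sqrt(17040 - 10296)) = 34031/(sqrt(6744)) = 34031/((2*sqrt(1686))) = 34031*(sqrt(1686)/3372) = 34031*sqrt(1686)/3372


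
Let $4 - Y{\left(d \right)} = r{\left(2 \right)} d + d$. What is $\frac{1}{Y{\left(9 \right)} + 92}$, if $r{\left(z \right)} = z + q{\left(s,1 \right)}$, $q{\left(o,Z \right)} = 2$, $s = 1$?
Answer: $\frac{1}{51} \approx 0.019608$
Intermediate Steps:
$r{\left(z \right)} = 2 + z$ ($r{\left(z \right)} = z + 2 = 2 + z$)
$Y{\left(d \right)} = 4 - 5 d$ ($Y{\left(d \right)} = 4 - \left(\left(2 + 2\right) d + d\right) = 4 - \left(4 d + d\right) = 4 - 5 d$)
$\frac{1}{Y{\left(9 \right)} + 92} = \frac{1}{\left(4 - 45\right) + 92} = \frac{1}{-41 + 92} = \frac{1}{51}$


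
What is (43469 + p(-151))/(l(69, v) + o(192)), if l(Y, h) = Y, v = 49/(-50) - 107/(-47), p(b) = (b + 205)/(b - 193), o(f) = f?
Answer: 7476641/44892 ≈ 166.55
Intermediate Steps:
p(b) = (205 + b)/(-193 + b)
v = 3047/2350 (v = 49*(-1/50) - 107*(-1/47) = -49/50 + 107/47 = 3047/2350 ≈ 1.2966)
(43469 + p(-151))/(l(69, v) + o(192)) = (43469 + (205 - 151)/(-193 - 151))/(69 + 192) = (43469 + 54/(-344))/261 = (43469 - 1/344*54)*(1/261) = (43469 - 27/172)*(1/261) = (7476641/172)*(1/261) = 7476641/44892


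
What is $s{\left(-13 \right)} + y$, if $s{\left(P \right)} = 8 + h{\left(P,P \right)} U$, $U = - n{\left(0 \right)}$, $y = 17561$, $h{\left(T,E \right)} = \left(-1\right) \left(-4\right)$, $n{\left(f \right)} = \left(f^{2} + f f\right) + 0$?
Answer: $17569$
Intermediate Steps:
$n{\left(f \right)} = 2 f^{2}$ ($n{\left(f \right)} = \left(f^{2} + f^{2}\right) + 0 = 2 f^{2} + 0 = 2 f^{2}$)
$h{\left(T,E \right)} = 4$
$U = 0$ ($U = - 2 \cdot 0^{2} = - 2 \cdot 0 = \left(-1\right) 0 = 0$)
$s{\left(P \right)} = 8$ ($s{\left(P \right)} = 8 + 4 \cdot 0 = 8 + 0 = 8$)
$s{\left(-13 \right)} + y = 8 + 17561 = 17569$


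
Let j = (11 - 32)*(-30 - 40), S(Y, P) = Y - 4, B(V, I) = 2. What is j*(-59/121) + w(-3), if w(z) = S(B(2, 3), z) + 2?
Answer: -86730/121 ≈ -716.78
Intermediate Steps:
S(Y, P) = -4 + Y
w(z) = 0 (w(z) = (-4 + 2) + 2 = -2 + 2 = 0)
j = 1470 (j = -21*(-70) = 1470)
j*(-59/121) + w(-3) = 1470*(-59/121) + 0 = -86730/121 + 0 = -86730/121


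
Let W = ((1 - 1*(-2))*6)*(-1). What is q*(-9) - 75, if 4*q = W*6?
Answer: 168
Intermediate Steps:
W = -18 (W = ((1 + 2)*6)*(-1) = (3*6)*(-1) = 18*(-1) = -18)
q = -27 (q = (-18*6)/4 = (1/4)*(-108) = -27)
q*(-9) - 75 = -27*(-9) - 75 = 243 - 75 = 168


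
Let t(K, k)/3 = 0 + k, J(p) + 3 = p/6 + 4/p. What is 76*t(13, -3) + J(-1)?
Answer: -4147/6 ≈ -691.17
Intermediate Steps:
J(p) = -3 + 4/p + p/6 (J(p) = -3 + (p/6 + 4/p) = -3 + (4/p + p/6) = -3 + 4/p + p/6)
t(K, k) = 3*k (t(K, k) = 3*(0 + k) = 3*k)
76*t(13, -3) + J(-1) = 76*(3*(-3)) + (-3 + 4/(-1) + (⅙)*(-1)) = 76*(-9) + (-3 + 4*(-1) - ⅙) = -684 + (-3 - 4 - ⅙) = -684 - 43/6 = -4147/6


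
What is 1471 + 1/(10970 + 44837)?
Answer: 82092098/55807 ≈ 1471.0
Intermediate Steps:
1471 + 1/(10970 + 44837) = 1471 + 1/55807 = 82092098/55807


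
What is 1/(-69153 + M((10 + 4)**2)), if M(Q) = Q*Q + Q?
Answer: -1/30541 ≈ -3.2743e-5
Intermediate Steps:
M(Q) = Q + Q**2 (M(Q) = Q**2 + Q = Q + Q**2)
1/(-69153 + M((10 + 4)**2)) = 1/(-69153 + (10 + 4)**2*(1 + (10 + 4)**2)) = 1/(-69153 + 14**2*(1 + 14**2)) = 1/(-69153 + 196*(1 + 196)) = 1/(-69153 + 196*197) = 1/(-69153 + 38612) = 1/(-30541) = -1/30541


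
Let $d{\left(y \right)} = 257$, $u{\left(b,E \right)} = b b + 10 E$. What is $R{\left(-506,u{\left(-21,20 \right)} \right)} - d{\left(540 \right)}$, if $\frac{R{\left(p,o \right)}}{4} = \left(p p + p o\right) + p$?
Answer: $-275521$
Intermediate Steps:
$u{\left(b,E \right)} = b^{2} + 10 E$
$R{\left(p,o \right)} = 4 p + 4 p^{2} + 4 o p$ ($R{\left(p,o \right)} = 4 \left(\left(p p + p o\right) + p\right) = 4 \left(\left(p^{2} + o p\right) + p\right) = 4 \left(p + p^{2} + o p\right) = 4 p + 4 p^{2} + 4 o p$)
$R{\left(-506,u{\left(-21,20 \right)} \right)} - d{\left(540 \right)} = 4 \left(-506\right) \left(1 + \left(\left(-21\right)^{2} + 10 \cdot 20\right) - 506\right) - 257 = 4 \left(-506\right) \left(1 + \left(441 + 200\right) - 506\right) - 257 = 4 \left(-506\right) \left(1 + 641 - 506\right) - 257 = 4 \left(-506\right) 136 - 257 = -275264 - 257 = -275521$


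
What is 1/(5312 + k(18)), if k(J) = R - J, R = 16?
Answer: 1/5310 ≈ 0.00018832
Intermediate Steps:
k(J) = 16 - J
1/(5312 + k(18)) = 1/(5312 + (16 - 1*18)) = 1/(5312 + (16 - 18)) = 1/(5312 - 2) = 1/5310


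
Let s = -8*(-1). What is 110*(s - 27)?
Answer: -2090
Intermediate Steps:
s = 8
110*(s - 27) = 110*(8 - 27) = 110*(-19) = -2090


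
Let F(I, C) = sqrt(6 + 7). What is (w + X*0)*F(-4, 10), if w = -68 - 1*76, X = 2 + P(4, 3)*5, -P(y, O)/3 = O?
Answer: -144*sqrt(13) ≈ -519.20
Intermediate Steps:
P(y, O) = -3*O
F(I, C) = sqrt(13)
X = -43 (X = 2 - 3*3*5 = 2 - 9*5 = 2 - 45 = -43)
w = -144 (w = -68 - 76 = -144)
(w + X*0)*F(-4, 10) = (-144 - 43*0)*sqrt(13) = (-144 + 0)*sqrt(13) = -144*sqrt(13)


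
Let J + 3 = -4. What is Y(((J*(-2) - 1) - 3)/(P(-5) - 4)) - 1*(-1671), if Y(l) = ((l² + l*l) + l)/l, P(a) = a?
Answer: 15028/9 ≈ 1669.8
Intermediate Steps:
J = -7 (J = -3 - 4 = -7)
Y(l) = (l + 2*l²)/l (Y(l) = ((l² + l²) + l)/l = (2*l² + l)/l = (l + 2*l²)/l)
Y(((J*(-2) - 1) - 3)/(P(-5) - 4)) - 1*(-1671) = (1 + 2*(((-7*(-2) - 1) - 3)/(-5 - 4))) - 1*(-1671) = (1 + 2*(((14 - 1) - 3)/(-9))) + 1671 = (1 + 2*((13 - 3)*(-⅑))) + 1671 = (1 + 2*(10*(-⅑))) + 1671 = (1 + 2*(-10/9)) + 1671 = (1 - 20/9) + 1671 = -11/9 + 1671 = 15028/9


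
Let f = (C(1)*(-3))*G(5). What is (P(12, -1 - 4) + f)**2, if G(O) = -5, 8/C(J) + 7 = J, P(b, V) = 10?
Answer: 100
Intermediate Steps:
C(J) = 8/(-7 + J)
f = -20 (f = ((8/(-7 + 1))*(-3))*(-5) = ((8/(-6))*(-3))*(-5) = ((8*(-1/6))*(-3))*(-5) = -4/3*(-3)*(-5) = 4*(-5) = -20)
(P(12, -1 - 4) + f)**2 = (10 - 20)**2 = (-10)**2 = 100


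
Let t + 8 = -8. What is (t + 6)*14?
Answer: -140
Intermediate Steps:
t = -16 (t = -8 - 8 = -16)
(t + 6)*14 = (-16 + 6)*14 = -10*14 = -140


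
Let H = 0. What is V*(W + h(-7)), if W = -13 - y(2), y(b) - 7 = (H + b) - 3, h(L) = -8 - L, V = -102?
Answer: 2040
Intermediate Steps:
y(b) = 4 + b (y(b) = 7 + ((0 + b) - 3) = 7 + (b - 3) = 7 + (-3 + b) = 4 + b)
W = -19 (W = -13 - (4 + 2) = -13 - 1*6 = -13 - 6 = -19)
V*(W + h(-7)) = -102*(-19 + (-8 - 1*(-7))) = -102*(-19 + (-8 + 7)) = -102*(-19 - 1) = -102*(-20) = 2040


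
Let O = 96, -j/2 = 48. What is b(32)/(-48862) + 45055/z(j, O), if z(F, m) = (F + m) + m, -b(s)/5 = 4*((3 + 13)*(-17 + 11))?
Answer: 1100646545/2345376 ≈ 469.28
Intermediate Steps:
j = -96 (j = -2*48 = -96)
b(s) = 1920 (b(s) = -20*(3 + 13)*(-17 + 11) = -20*16*(-6) = -20*(-96) = -5*(-384) = 1920)
z(F, m) = F + 2*m
b(32)/(-48862) + 45055/z(j, O) = 1920/(-48862) + 45055/(-96 + 2*96) = 1920*(-1/48862) + 45055/(-96 + 192) = -960/24431 + 45055/96 = 1100646545/2345376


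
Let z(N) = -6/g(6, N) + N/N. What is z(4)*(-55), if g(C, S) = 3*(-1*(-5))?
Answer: -33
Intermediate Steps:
g(C, S) = 15 (g(C, S) = 3*5 = 15)
z(N) = 3/5 (z(N) = -6/15 + N/N = -6*1/15 + 1 = -2/5 + 1 = 3/5)
z(4)*(-55) = (3/5)*(-55) = -33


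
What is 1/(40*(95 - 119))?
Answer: -1/960 ≈ -0.0010417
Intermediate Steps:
1/(40*(95 - 119)) = 1/(40*(-24)) = 1/(-960) = -1/960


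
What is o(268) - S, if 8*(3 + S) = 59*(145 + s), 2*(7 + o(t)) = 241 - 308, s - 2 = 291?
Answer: -13071/4 ≈ -3267.8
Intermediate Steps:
s = 293 (s = 2 + 291 = 293)
o(t) = -81/2 (o(t) = -7 + (241 - 308)/2 = -7 + (½)*(-67) = -7 - 67/2 = -81/2)
S = 12909/4 (S = -3 + (59*(145 + 293))/8 = -3 + (59*438)/8 = -3 + (⅛)*25842 = -3 + 12921/4 = 12909/4 ≈ 3227.3)
o(268) - S = -81/2 - 1*12909/4 = -81/2 - 12909/4 = -13071/4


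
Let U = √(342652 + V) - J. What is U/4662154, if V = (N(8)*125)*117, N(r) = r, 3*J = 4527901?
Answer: -646843/1998066 + √114913/2331077 ≈ -0.32359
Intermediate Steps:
J = 4527901/3 (J = (⅓)*4527901 = 4527901/3 ≈ 1.5093e+6)
V = 117000 (V = (8*125)*117 = 1000*117 = 117000)
U = -4527901/3 + 2*√114913 (U = √(342652 + 117000) - 1*4527901/3 = √459652 - 4527901/3 = 2*√114913 - 4527901/3 = -4527901/3 + 2*√114913 ≈ -1.5086e+6)
U/4662154 = (-4527901/3 + 2*√114913)/4662154 = (-4527901/3 + 2*√114913)*(1/4662154) = -646843/1998066 + √114913/2331077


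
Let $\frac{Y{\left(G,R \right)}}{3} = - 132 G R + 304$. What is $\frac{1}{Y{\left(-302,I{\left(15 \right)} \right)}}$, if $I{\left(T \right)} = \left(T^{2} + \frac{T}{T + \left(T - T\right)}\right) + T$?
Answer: $\frac{1}{28822584} \approx 3.4695 \cdot 10^{-8}$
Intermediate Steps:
$I{\left(T \right)} = 1 + T + T^{2}$ ($I{\left(T \right)} = \left(T^{2} + \frac{T}{T + 0}\right) + T = \left(T^{2} + \frac{T}{T}\right) + T = \left(T^{2} + 1\right) + T = \left(1 + T^{2}\right) + T = 1 + T + T^{2}$)
$Y{\left(G,R \right)} = 912 - 396 G R$ ($Y{\left(G,R \right)} = 3 \left(- 132 G R + 304\right) = 3 \left(304 - 132 G R\right) = 912 - 396 G R$)
$\frac{1}{Y{\left(-302,I{\left(15 \right)} \right)}} = \frac{1}{912 - - 119592 \left(1 + 15 + 15^{2}\right)} = \frac{1}{912 - - 119592 \left(1 + 15 + 225\right)} = \frac{1}{912 - \left(-119592\right) 241} = \frac{1}{912 + 28821672} = \frac{1}{28822584}$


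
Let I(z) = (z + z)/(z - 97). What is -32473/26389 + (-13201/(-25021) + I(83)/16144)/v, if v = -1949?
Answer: -178996070809295821/145428198415856048 ≈ -1.2308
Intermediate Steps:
I(z) = 2*z/(-97 + z) (I(z) = (2*z)/(-97 + z) = 2*z/(-97 + z))
-32473/26389 + (-13201/(-25021) + I(83)/16144)/v = -32473/26389 + (-13201/(-25021) + (2*83/(-97 + 83))/16144)/(-1949) = -32473*1/26389 + (-13201*(-1/25021) + (2*83/(-14))*(1/16144))*(-1/1949) = -32473/26389 + (13201/25021 + (2*83*(-1/14))*(1/16144))*(-1/1949) = -32473/26389 + (13201/25021 - 83/7*1/16144)*(-1/1949) = -32473/26389 + (13201/25021 - 83/113008)*(-1/1949) = -32473/26389 + (1489741865/2827573168)*(-1/1949) = -32473/26389 - 1489741865/5510940104432 = -178996070809295821/145428198415856048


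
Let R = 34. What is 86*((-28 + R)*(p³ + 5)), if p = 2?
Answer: 6708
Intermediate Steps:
86*((-28 + R)*(p³ + 5)) = 86*((-28 + 34)*(2³ + 5)) = 86*(6*(8 + 5)) = 86*(6*13) = 86*78 = 6708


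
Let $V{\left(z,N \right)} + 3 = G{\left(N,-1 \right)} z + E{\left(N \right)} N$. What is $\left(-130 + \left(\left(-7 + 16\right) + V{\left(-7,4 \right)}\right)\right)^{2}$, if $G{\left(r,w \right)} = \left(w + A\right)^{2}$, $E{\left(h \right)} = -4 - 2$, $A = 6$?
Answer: $104329$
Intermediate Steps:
$E{\left(h \right)} = -6$ ($E{\left(h \right)} = -4 - 2 = -6$)
$G{\left(r,w \right)} = \left(6 + w\right)^{2}$ ($G{\left(r,w \right)} = \left(w + 6\right)^{2} = \left(6 + w\right)^{2}$)
$V{\left(z,N \right)} = -3 - 6 N + 25 z$ ($V{\left(z,N \right)} = -3 - \left(6 N - \left(6 - 1\right)^{2} z\right) = -3 - \left(6 N - 5^{2} z\right) = -3 - \left(- 25 z + 6 N\right) = -3 - 6 N + 25 z$)
$\left(-130 + \left(\left(-7 + 16\right) + V{\left(-7,4 \right)}\right)\right)^{2} = \left(-130 + \left(\left(-7 + 16\right) - 202\right)\right)^{2} = \left(-130 + \left(9 - 202\right)\right)^{2} = \left(-130 - 193\right)^{2} = \left(-323\right)^{2} = 104329$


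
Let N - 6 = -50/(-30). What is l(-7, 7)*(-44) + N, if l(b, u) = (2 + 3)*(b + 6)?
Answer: 683/3 ≈ 227.67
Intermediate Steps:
N = 23/3 (N = 6 - 50/(-30) = 6 - 50*(-1/30) = 6 + 5/3 = 23/3 ≈ 7.6667)
l(b, u) = 30 + 5*b (l(b, u) = 5*(6 + b) = 30 + 5*b)
l(-7, 7)*(-44) + N = (30 + 5*(-7))*(-44) + 23/3 = (30 - 35)*(-44) + 23/3 = -5*(-44) + 23/3 = 220 + 23/3 = 683/3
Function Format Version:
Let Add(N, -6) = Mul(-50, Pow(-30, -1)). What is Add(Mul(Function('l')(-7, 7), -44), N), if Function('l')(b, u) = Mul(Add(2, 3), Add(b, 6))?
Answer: Rational(683, 3) ≈ 227.67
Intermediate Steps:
N = Rational(23, 3) (N = Add(6, Mul(-50, Pow(-30, -1))) = Add(6, Mul(-50, Rational(-1, 30))) = Add(6, Rational(5, 3)) = Rational(23, 3) ≈ 7.6667)
Function('l')(b, u) = Add(30, Mul(5, b)) (Function('l')(b, u) = Mul(5, Add(6, b)) = Add(30, Mul(5, b)))
Add(Mul(Function('l')(-7, 7), -44), N) = Add(Mul(Add(30, Mul(5, -7)), -44), Rational(23, 3)) = Add(Mul(Add(30, -35), -44), Rational(23, 3)) = Add(Mul(-5, -44), Rational(23, 3)) = Add(220, Rational(23, 3)) = Rational(683, 3)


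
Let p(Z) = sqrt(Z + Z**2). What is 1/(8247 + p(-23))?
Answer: 8247/68012503 - sqrt(506)/68012503 ≈ 0.00012093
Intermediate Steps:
1/(8247 + p(-23)) = 1/(8247 + sqrt(-23*(1 - 23))) = 1/(8247 + sqrt(-23*(-22))) = 1/(8247 + sqrt(506))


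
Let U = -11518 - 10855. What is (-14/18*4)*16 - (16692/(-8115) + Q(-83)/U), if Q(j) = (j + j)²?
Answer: -25321295152/544670685 ≈ -46.489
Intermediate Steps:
U = -22373
Q(j) = 4*j² (Q(j) = (2*j)² = 4*j²)
(-14/18*4)*16 - (16692/(-8115) + Q(-83)/U) = (-14/18*4)*16 - (16692/(-8115) + (4*(-83)²)/(-22373)) = (-14*1/18*4)*16 - (16692*(-1/8115) + (4*6889)*(-1/22373)) = -7/9*4*16 - (-5564/2705 + 27556*(-1/22373)) = -28/9*16 - (-5564/2705 - 27556/22373) = -448/9 - 1*(-199022352/60518965) = -448/9 + 199022352/60518965 = -25321295152/544670685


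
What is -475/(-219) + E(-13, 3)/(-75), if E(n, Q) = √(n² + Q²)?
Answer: 475/219 - √178/75 ≈ 1.9911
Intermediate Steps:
E(n, Q) = √(Q² + n²)
-475/(-219) + E(-13, 3)/(-75) = -475/(-219) + √(3² + (-13)²)/(-75) = -475*(-1/219) + √(9 + 169)*(-1/75) = 475/219 + √178*(-1/75) = 475/219 - √178/75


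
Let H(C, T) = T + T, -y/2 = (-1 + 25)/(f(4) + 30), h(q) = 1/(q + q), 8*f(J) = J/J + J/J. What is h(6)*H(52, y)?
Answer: -32/121 ≈ -0.26446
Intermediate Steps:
f(J) = 1/4 (f(J) = (J/J + J/J)/8 = (1 + 1)/8 = (1/8)*2 = 1/4)
h(q) = 1/(2*q)
y = -192/121 (y = -2*(-1 + 25)/(1/4 + 30) = -48/121/4 = -48*4/121 = -2*96/121 = -192/121 ≈ -1.5868)
H(C, T) = 2*T
h(6)*H(52, y) = ((1/2)/6)*(2*(-192/121)) = ((1/2)*(1/6))*(-384/121) = (1/12)*(-384/121) = -32/121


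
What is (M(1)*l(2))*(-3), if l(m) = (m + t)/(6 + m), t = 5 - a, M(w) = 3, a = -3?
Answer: -45/4 ≈ -11.250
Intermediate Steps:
t = 8 (t = 5 - 1*(-3) = 5 + 3 = 8)
l(m) = (8 + m)/(6 + m) (l(m) = (m + 8)/(6 + m) = (8 + m)/(6 + m))
(M(1)*l(2))*(-3) = (3*((8 + 2)/(6 + 2)))*(-3) = (3*(10/8))*(-3) = (3*((⅛)*10))*(-3) = (3*(5/4))*(-3) = (15/4)*(-3) = -45/4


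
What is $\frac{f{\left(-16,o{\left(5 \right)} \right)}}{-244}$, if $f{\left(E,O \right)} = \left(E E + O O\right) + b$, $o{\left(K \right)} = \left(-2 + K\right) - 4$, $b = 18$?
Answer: $- \frac{275}{244} \approx -1.127$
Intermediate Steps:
$o{\left(K \right)} = -6 + K$
$f{\left(E,O \right)} = 18 + E^{2} + O^{2}$ ($f{\left(E,O \right)} = \left(E E + O O\right) + 18 = \left(E^{2} + O^{2}\right) + 18 = 18 + E^{2} + O^{2}$)
$\frac{f{\left(-16,o{\left(5 \right)} \right)}}{-244} = \frac{18 + \left(-16\right)^{2} + \left(-6 + 5\right)^{2}}{-244} = \left(18 + 256 + \left(-1\right)^{2}\right) \left(- \frac{1}{244}\right) = \left(18 + 256 + 1\right) \left(- \frac{1}{244}\right) = 275 \left(- \frac{1}{244}\right) = - \frac{275}{244}$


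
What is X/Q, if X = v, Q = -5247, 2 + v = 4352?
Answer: -1450/1749 ≈ -0.82905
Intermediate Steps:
v = 4350 (v = -2 + 4352 = 4350)
X = 4350
X/Q = 4350/(-5247) = 4350*(-1/5247) = -1450/1749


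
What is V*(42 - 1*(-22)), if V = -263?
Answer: -16832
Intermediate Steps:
V*(42 - 1*(-22)) = -263*(42 - 1*(-22)) = -263*(42 + 22) = -263*64 = -16832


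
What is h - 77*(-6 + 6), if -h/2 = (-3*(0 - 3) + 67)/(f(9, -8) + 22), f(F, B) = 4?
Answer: -76/13 ≈ -5.8462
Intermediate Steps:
h = -76/13 (h = -2*(-3*(0 - 3) + 67)/(4 + 22) = -2*(-3*(-3) + 67)/26 = -2*(9 + 67)/26 = -152/26 = -2*38/13 = -76/13 ≈ -5.8462)
h - 77*(-6 + 6) = -76/13 - 77*(-6 + 6) = -76/13 - 77*0 = -76/13 + 0 = -76/13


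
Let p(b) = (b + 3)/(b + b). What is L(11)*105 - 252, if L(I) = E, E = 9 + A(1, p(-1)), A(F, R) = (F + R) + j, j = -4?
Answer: 273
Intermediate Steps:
p(b) = (3 + b)/(2*b) (p(b) = (3 + b)/((2*b)) = (3 + b)*(1/(2*b)) = (3 + b)/(2*b))
A(F, R) = -4 + F + R (A(F, R) = (F + R) - 4 = -4 + F + R)
E = 5 (E = 9 + (-4 + 1 + (1/2)*(3 - 1)/(-1)) = 9 + (-4 + 1 + (1/2)*(-1)*2) = 9 + (-4 + 1 - 1) = 9 - 4 = 5)
L(I) = 5
L(11)*105 - 252 = 5*105 - 252 = 525 - 252 = 273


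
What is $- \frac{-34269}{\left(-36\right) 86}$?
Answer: $- \frac{11423}{1032} \approx -11.069$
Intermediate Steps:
$- \frac{-34269}{\left(-36\right) 86} = - \frac{-34269}{-3096} = - \frac{\left(-34269\right) \left(-1\right)}{3096} = \left(-1\right) \frac{11423}{1032} = - \frac{11423}{1032}$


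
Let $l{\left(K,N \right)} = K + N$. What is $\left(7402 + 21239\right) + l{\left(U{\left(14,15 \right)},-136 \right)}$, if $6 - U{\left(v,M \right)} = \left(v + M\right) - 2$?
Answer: $28484$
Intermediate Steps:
$U{\left(v,M \right)} = 8 - M - v$ ($U{\left(v,M \right)} = 6 - \left(\left(v + M\right) - 2\right) = 6 - \left(\left(M + v\right) - 2\right) = 6 - \left(-2 + M + v\right) = 8 - M - v$)
$\left(7402 + 21239\right) + l{\left(U{\left(14,15 \right)},-136 \right)} = \left(7402 + 21239\right) - 157 = 28641 - 157 = 28484$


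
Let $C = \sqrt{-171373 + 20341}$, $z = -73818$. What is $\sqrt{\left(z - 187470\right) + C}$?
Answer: $\sqrt{-261288 + 2 i \sqrt{37758}} \approx 0.38 + 511.16 i$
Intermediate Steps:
$C = 2 i \sqrt{37758}$ ($C = \sqrt{-151032} = 2 i \sqrt{37758} \approx 388.63 i$)
$\sqrt{\left(z - 187470\right) + C} = \sqrt{\left(-73818 - 187470\right) + 2 i \sqrt{37758}} = \sqrt{-261288 + 2 i \sqrt{37758}}$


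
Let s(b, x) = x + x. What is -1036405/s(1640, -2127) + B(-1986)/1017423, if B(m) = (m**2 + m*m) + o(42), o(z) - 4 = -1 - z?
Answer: 10990094323/43718358 ≈ 251.38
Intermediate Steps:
s(b, x) = 2*x
o(z) = 3 - z (o(z) = 4 + (-1 - z) = 3 - z)
B(m) = -39 + 2*m**2 (B(m) = (m**2 + m*m) + (3 - 1*42) = (m**2 + m**2) + (3 - 42) = 2*m**2 - 39 = -39 + 2*m**2)
-1036405/s(1640, -2127) + B(-1986)/1017423 = -1036405/(2*(-2127)) + (-39 + 2*(-1986)**2)/1017423 = -1036405/(-4254) + (-39 + 2*3944196)*(1/1017423) = -1036405*(-1/4254) + (-39 + 7888392)*(1/1017423) = 1036405/4254 + 7888353*(1/1017423) = 1036405/4254 + 239041/30831 = 10990094323/43718358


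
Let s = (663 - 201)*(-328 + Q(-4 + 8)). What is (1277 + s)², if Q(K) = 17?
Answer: 20279184025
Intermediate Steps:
s = -143682 (s = (663 - 201)*(-328 + 17) = 462*(-311) = -143682)
(1277 + s)² = (1277 - 143682)² = (-142405)² = 20279184025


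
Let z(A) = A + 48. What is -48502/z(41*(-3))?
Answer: 48502/75 ≈ 646.69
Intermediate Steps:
z(A) = 48 + A
-48502/z(41*(-3)) = -48502/(48 + 41*(-3)) = -48502/(48 - 123) = -48502/(-75) = -48502*(-1/75) = 48502/75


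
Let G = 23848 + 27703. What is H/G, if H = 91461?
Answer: 91461/51551 ≈ 1.7742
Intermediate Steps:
G = 51551
H/G = 91461/51551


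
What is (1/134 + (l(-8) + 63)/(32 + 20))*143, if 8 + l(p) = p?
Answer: 34925/268 ≈ 130.32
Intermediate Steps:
l(p) = -8 + p
(1/134 + (l(-8) + 63)/(32 + 20))*143 = (1/134 + ((-8 - 8) + 63)/(32 + 20))*143 = (1/134 + (-16 + 63)/52)*143 = (1/134 + 47*(1/52))*143 = (1/134 + 47/52)*143 = (3175/3484)*143 = 34925/268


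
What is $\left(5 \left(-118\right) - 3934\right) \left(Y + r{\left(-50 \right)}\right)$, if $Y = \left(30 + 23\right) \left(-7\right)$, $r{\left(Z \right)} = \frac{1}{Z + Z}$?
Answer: $\frac{41961231}{25} \approx 1.6785 \cdot 10^{6}$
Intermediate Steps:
$r{\left(Z \right)} = \frac{1}{2 Z}$
$Y = -371$ ($Y = 53 \left(-7\right) = -371$)
$\left(5 \left(-118\right) - 3934\right) \left(Y + r{\left(-50 \right)}\right) = \left(5 \left(-118\right) - 3934\right) \left(-371 + \frac{1}{2 \left(-50\right)}\right) = \left(-590 - 3934\right) \left(-371 + \frac{1}{2} \left(- \frac{1}{50}\right)\right) = - 4524 \left(-371 - \frac{1}{100}\right) = \left(-4524\right) \left(- \frac{37101}{100}\right) = \frac{41961231}{25}$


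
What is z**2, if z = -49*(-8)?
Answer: 153664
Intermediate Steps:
z = 392
z**2 = 392**2 = 153664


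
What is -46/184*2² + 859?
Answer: 858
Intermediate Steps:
-46/184*2² + 859 = -46*1/184*4 + 859 = -¼*4 + 859 = -1 + 859 = 858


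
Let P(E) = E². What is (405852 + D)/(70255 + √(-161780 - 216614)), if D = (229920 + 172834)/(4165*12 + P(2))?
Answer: 64783122653005/11214917847968 - 922114051*I*√378394/11214917847968 ≈ 5.7765 - 0.050578*I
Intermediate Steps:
D = 18307/2272 (D = (229920 + 172834)/(4165*12 + 2²) = 402754/(49980 + 4) = 402754/49984 = 402754*(1/49984) = 18307/2272 ≈ 8.0577)
(405852 + D)/(70255 + √(-161780 - 216614)) = (405852 + 18307/2272)/(70255 + √(-161780 - 216614)) = 922114051/(2272*(70255 + √(-378394))) = 922114051/(2272*(70255 + I*√378394))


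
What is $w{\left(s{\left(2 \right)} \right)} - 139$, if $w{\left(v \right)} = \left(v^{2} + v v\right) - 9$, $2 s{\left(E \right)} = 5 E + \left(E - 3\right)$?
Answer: $- \frac{215}{2} \approx -107.5$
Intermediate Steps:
$s{\left(E \right)} = - \frac{3}{2} + 3 E$ ($s{\left(E \right)} = \frac{5 E + \left(E - 3\right)}{2} = \frac{5 E + \left(-3 + E\right)}{2} = \frac{-3 + 6 E}{2} = - \frac{3}{2} + 3 E$)
$w{\left(v \right)} = -9 + 2 v^{2}$ ($w{\left(v \right)} = \left(v^{2} + v^{2}\right) - 9 = 2 v^{2} - 9 = -9 + 2 v^{2}$)
$w{\left(s{\left(2 \right)} \right)} - 139 = \left(-9 + 2 \left(- \frac{3}{2} + 3 \cdot 2\right)^{2}\right) - 139 = \left(-9 + 2 \left(- \frac{3}{2} + 6\right)^{2}\right) - 139 = \left(-9 + 2 \left(\frac{9}{2}\right)^{2}\right) - 139 = \left(-9 + 2 \cdot \frac{81}{4}\right) - 139 = \left(-9 + \frac{81}{2}\right) - 139 = \frac{63}{2} - 139 = - \frac{215}{2}$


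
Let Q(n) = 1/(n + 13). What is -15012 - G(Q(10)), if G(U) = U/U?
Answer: -15013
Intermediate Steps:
Q(n) = 1/(13 + n)
G(U) = 1
-15012 - G(Q(10)) = -15012 - 1*1 = -15012 - 1 = -15013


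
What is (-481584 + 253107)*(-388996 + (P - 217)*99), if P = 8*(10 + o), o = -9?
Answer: 93604056699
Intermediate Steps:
P = 8 (P = 8*(10 - 9) = 8*1 = 8)
(-481584 + 253107)*(-388996 + (P - 217)*99) = (-481584 + 253107)*(-388996 + (8 - 217)*99) = -228477*(-388996 - 209*99) = -228477*(-388996 - 20691) = -228477*(-409687) = 93604056699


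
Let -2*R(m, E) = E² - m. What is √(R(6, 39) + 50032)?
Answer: 17*√682/2 ≈ 221.98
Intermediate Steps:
R(m, E) = m/2 - E²/2 (R(m, E) = -(E² - m)/2 = m/2 - E²/2)
√(R(6, 39) + 50032) = √(((½)*6 - ½*39²) + 50032) = √((3 - ½*1521) + 50032) = √((3 - 1521/2) + 50032) = √(-1515/2 + 50032) = √(98549/2) = 17*√682/2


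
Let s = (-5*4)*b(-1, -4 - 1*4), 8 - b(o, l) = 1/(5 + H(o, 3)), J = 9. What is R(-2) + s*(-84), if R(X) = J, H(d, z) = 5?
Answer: 13281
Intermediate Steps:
R(X) = 9
b(o, l) = 79/10 (b(o, l) = 8 - 1/(5 + 5) = 8 - 1/10 = 79/10)
s = -158 (s = -5*4*(79/10) = -20*79/10 = -158)
R(-2) + s*(-84) = 9 - 158*(-84) = 9 + 13272 = 13281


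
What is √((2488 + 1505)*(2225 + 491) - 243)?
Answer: √10844745 ≈ 3293.1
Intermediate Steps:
√((2488 + 1505)*(2225 + 491) - 243) = √(3993*2716 - 243) = √(10844988 - 243) = √10844745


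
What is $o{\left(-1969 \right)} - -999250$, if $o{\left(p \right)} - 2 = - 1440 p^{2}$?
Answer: $-5581824588$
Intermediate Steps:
$o{\left(p \right)} = 2 - 1440 p^{2}$
$o{\left(-1969 \right)} - -999250 = \left(2 - 1440 \left(-1969\right)^{2}\right) - -999250 = \left(2 - 5582823840\right) + 999250 = -5582823838 + 999250 = -5581824588$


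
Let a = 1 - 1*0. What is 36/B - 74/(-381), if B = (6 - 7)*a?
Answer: -13642/381 ≈ -35.806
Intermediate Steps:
a = 1 (a = 1 + 0 = 1)
B = -1 (B = (6 - 7)*1 = -1*1 = -1)
36/B - 74/(-381) = 36/(-1) - 74/(-381) = 36*(-1) - 74*(-1/381) = -36 + 74/381 = -13642/381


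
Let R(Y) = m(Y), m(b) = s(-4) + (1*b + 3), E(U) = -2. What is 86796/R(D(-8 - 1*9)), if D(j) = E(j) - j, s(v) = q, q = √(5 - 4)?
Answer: 86796/19 ≈ 4568.2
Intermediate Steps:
q = 1 (q = √1 = 1)
s(v) = 1
D(j) = -2 - j
m(b) = 4 + b (m(b) = 1 + (1*b + 3) = 1 + (b + 3) = 1 + (3 + b) = 4 + b)
R(Y) = 4 + Y
86796/R(D(-8 - 1*9)) = 86796/(4 + (-2 - (-8 - 1*9))) = 86796/(4 + (-2 - (-8 - 9))) = 86796/(4 + (-2 - 1*(-17))) = 86796/(4 + (-2 + 17)) = 86796/(4 + 15) = 86796/19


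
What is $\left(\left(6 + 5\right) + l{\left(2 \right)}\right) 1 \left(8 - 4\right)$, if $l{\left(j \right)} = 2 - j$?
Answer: $44$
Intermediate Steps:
$\left(\left(6 + 5\right) + l{\left(2 \right)}\right) 1 \left(8 - 4\right) = \left(\left(6 + 5\right) + \left(2 - 2\right)\right) 1 \left(8 - 4\right) = \left(11 + \left(2 - 2\right)\right) 1 \cdot 4 = \left(11 + 0\right) 1 \cdot 4 = 11 \cdot 1 \cdot 4 = 11 \cdot 4 = 44$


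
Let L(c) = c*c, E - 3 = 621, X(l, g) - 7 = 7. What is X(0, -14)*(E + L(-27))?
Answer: 18942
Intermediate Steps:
X(l, g) = 14 (X(l, g) = 7 + 7 = 14)
E = 624 (E = 3 + 621 = 624)
L(c) = c²
X(0, -14)*(E + L(-27)) = 14*(624 + (-27)²) = 14*(624 + 729) = 14*1353 = 18942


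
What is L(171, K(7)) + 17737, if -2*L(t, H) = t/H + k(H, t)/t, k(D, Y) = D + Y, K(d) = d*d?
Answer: 297196625/16758 ≈ 17735.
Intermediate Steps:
K(d) = d**2
L(t, H) = -t/(2*H) - (H + t)/(2*t) (L(t, H) = -(t/H + (H + t)/t)/2 = -t/(2*H) - (H + t)/(2*t))
L(171, K(7)) + 17737 = (1/2)*(-1*171**2 + 7**2*(-1*7**2 - 1*171))/(7**2*171) + 17737 = (1/2)*(1/171)*(-1*29241 + 49*(-1*49 - 171))/49 + 17737 = (1/2)*(1/49)*(1/171)*(-29241 + 49*(-49 - 171)) + 17737 = (1/2)*(1/49)*(1/171)*(-29241 + 49*(-220)) + 17737 = (1/2)*(1/49)*(1/171)*(-29241 - 10780) + 17737 = (1/2)*(1/49)*(1/171)*(-40021) + 17737 = -40021/16758 + 17737 = 297196625/16758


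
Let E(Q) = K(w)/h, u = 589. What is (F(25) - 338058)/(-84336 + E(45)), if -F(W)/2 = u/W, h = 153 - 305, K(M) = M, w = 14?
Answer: 642399728/160238575 ≈ 4.0090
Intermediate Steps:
h = -152
E(Q) = -7/76 (E(Q) = 14/(-152) = 14*(-1/152) = -7/76)
F(W) = -1178/W
(F(25) - 338058)/(-84336 + E(45)) = (-1178/25 - 338058)/(-84336 - 7/76) = (-1178*1/25 - 338058)/(-6409543/76) = (-1178/25 - 338058)*(-76/6409543) = -8452628/25*(-76/6409543) = 642399728/160238575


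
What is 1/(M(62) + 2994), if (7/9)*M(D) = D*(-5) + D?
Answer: 7/18726 ≈ 0.00037381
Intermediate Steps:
M(D) = -36*D/7 (M(D) = 9*(D*(-5) + D)/7 = 9*(-5*D + D)/7 = 9*(-4*D)/7 = -36*D/7)
1/(M(62) + 2994) = 1/(-36/7*62 + 2994) = 1/(-2232/7 + 2994) = 1/(18726/7) = 7/18726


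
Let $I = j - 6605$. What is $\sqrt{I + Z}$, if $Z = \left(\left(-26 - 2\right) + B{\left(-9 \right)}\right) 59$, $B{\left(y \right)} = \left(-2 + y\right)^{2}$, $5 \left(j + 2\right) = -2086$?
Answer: $\frac{3 i \sqrt{4270}}{5} \approx 39.207 i$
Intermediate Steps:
$j = - \frac{2096}{5}$ ($j = -2 + \frac{1}{5} \left(-2086\right) = -2 - \frac{2086}{5} = - \frac{2096}{5} \approx -419.2$)
$I = - \frac{35121}{5}$ ($I = - \frac{2096}{5} - 6605 = - \frac{35121}{5} \approx -7024.2$)
$Z = 5487$ ($Z = \left(\left(-26 - 2\right) + \left(-2 - 9\right)^{2}\right) 59 = \left(\left(-26 - 2\right) + \left(-11\right)^{2}\right) 59 = \left(-28 + 121\right) 59 = 93 \cdot 59 = 5487$)
$\sqrt{I + Z} = \sqrt{- \frac{35121}{5} + 5487} = \sqrt{- \frac{7686}{5}} = \frac{3 i \sqrt{4270}}{5}$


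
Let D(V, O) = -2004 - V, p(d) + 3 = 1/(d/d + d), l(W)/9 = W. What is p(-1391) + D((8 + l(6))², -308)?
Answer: -8132891/1390 ≈ -5851.0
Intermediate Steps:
l(W) = 9*W
p(d) = -3 + 1/(1 + d) (p(d) = -3 + 1/(d/d + d) = -3 + 1/(1 + d))
p(-1391) + D((8 + l(6))², -308) = (-2 - 3*(-1391))/(1 - 1391) + (-2004 - (8 + 9*6)²) = (-2 + 4173)/(-1390) + (-2004 - (8 + 54)²) = -1/1390*4171 + (-2004 - 1*62²) = -4171/1390 + (-2004 - 1*3844) = -4171/1390 + (-2004 - 3844) = -4171/1390 - 5848 = -8132891/1390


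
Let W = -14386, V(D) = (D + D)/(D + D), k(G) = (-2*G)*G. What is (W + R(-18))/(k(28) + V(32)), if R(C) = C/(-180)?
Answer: 143859/15670 ≈ 9.1805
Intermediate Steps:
k(G) = -2*G**2
R(C) = -C/180 (R(C) = C*(-1/180) = -C/180)
V(D) = 1 (V(D) = (2*D)/((2*D)) = (2*D)*(1/(2*D)) = 1)
(W + R(-18))/(k(28) + V(32)) = (-14386 - 1/180*(-18))/(-2*28**2 + 1) = (-14386 + 1/10)/(-2*784 + 1) = -143859/(10*(-1568 + 1)) = -143859/10/(-1567) = -143859/10*(-1/1567) = 143859/15670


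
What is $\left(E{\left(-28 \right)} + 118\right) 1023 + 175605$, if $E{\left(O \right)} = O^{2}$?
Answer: $1098351$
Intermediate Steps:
$\left(E{\left(-28 \right)} + 118\right) 1023 + 175605 = \left(\left(-28\right)^{2} + 118\right) 1023 + 175605 = \left(784 + 118\right) 1023 + 175605 = 902 \cdot 1023 + 175605 = 922746 + 175605 = 1098351$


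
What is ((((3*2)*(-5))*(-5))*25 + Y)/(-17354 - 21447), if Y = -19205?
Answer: 15455/38801 ≈ 0.39831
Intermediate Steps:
((((3*2)*(-5))*(-5))*25 + Y)/(-17354 - 21447) = ((((3*2)*(-5))*(-5))*25 - 19205)/(-17354 - 21447) = (((6*(-5))*(-5))*25 - 19205)/(-38801) = (-30*(-5)*25 - 19205)*(-1/38801) = (150*25 - 19205)*(-1/38801) = (3750 - 19205)*(-1/38801) = -15455*(-1/38801) = 15455/38801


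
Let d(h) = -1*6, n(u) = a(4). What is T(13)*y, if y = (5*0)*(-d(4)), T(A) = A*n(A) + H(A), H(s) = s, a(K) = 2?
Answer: 0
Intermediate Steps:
n(u) = 2
d(h) = -6
T(A) = 3*A (T(A) = A*2 + A = 2*A + A = 3*A)
y = 0 (y = (5*0)*(-1*(-6)) = 0*6 = 0)
T(13)*y = (3*13)*0 = 39*0 = 0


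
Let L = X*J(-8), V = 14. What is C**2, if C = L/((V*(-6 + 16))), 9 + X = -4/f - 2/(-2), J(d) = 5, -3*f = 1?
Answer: 1/49 ≈ 0.020408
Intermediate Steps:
f = -1/3 (f = -1/3*1 = -1/3 ≈ -0.33333)
X = 4 (X = -9 + (-4/(-1/3) - 2/(-2)) = -9 + (-4*(-3) - 2*(-1/2)) = -9 + (12 + 1) = -9 + 13 = 4)
L = 20 (L = 4*5 = 20)
C = 1/7 (C = 20/((14*(-6 + 16))) = 20/((14*10)) = 20/140 = 20*(1/140) = 1/7 ≈ 0.14286)
C**2 = (1/7)**2 = 1/49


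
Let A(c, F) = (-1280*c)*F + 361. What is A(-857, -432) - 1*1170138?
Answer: -475056497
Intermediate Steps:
A(c, F) = 361 - 1280*F*c (A(c, F) = -1280*F*c + 361 = 361 - 1280*F*c)
A(-857, -432) - 1*1170138 = (361 - 1280*(-432)*(-857)) - 1*1170138 = (361 - 473886720) - 1170138 = -473886359 - 1170138 = -475056497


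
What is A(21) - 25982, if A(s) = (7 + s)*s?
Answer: -25394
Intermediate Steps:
A(s) = s*(7 + s)
A(21) - 25982 = 21*(7 + 21) - 25982 = 21*28 - 25982 = 588 - 25982 = -25394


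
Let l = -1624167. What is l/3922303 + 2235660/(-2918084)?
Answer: -3377097915252/2861402406863 ≈ -1.1802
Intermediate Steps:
l/3922303 + 2235660/(-2918084) = -1624167/3922303 + 2235660/(-2918084) = -1624167*1/3922303 + 2235660*(-1/2918084) = -1624167/3922303 - 558915/729521 = -3377097915252/2861402406863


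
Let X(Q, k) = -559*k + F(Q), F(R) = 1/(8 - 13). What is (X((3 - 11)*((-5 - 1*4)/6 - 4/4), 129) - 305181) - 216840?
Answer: -2970661/5 ≈ -5.9413e+5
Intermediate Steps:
F(R) = -⅕ (F(R) = 1/(-5) = -⅕)
X(Q, k) = -⅕ - 559*k (X(Q, k) = -559*k - ⅕ = -⅕ - 559*k)
(X((3 - 11)*((-5 - 1*4)/6 - 4/4), 129) - 305181) - 216840 = ((-⅕ - 559*129) - 305181) - 216840 = ((-⅕ - 72111) - 305181) - 216840 = (-360556/5 - 305181) - 216840 = -1886461/5 - 216840 = -2970661/5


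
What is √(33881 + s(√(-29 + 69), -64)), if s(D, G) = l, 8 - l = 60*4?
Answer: √33649 ≈ 183.44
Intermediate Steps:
l = -232 (l = 8 - 60*4 = 8 - 1*240 = 8 - 240 = -232)
s(D, G) = -232
√(33881 + s(√(-29 + 69), -64)) = √(33881 - 232) = √33649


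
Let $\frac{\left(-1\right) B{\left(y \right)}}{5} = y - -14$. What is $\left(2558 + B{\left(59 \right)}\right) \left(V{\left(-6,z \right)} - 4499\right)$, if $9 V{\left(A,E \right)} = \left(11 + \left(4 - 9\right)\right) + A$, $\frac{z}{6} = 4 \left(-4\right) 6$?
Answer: $-9866307$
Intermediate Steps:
$B{\left(y \right)} = -70 - 5 y$ ($B{\left(y \right)} = - 5 \left(y - -14\right) = - 5 \left(y + 14\right) = - 5 \left(14 + y\right) = -70 - 5 y$)
$z = -576$ ($z = 6 \cdot 4 \left(-4\right) 6 = 6 \left(\left(-16\right) 6\right) = 6 \left(-96\right) = -576$)
$V{\left(A,E \right)} = \frac{2}{3} + \frac{A}{9}$ ($V{\left(A,E \right)} = \frac{\left(11 + \left(4 - 9\right)\right) + A}{9} = \frac{\left(11 - 5\right) + A}{9} = \frac{6 + A}{9} = \frac{2}{3} + \frac{A}{9}$)
$\left(2558 + B{\left(59 \right)}\right) \left(V{\left(-6,z \right)} - 4499\right) = \left(2558 - 365\right) \left(\left(\frac{2}{3} + \frac{1}{9} \left(-6\right)\right) - 4499\right) = \left(2558 - 365\right) \left(\left(\frac{2}{3} - \frac{2}{3}\right) - 4499\right) = \left(2558 - 365\right) \left(0 - 4499\right) = 2193 \left(-4499\right) = -9866307$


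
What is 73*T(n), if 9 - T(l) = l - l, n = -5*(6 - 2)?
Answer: 657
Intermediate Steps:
n = -20 (n = -5*4 = -20)
T(l) = 9 (T(l) = 9 - (l - l) = 9 - 1*0 = 9 + 0 = 9)
73*T(n) = 73*9 = 657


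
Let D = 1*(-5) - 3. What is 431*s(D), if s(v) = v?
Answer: -3448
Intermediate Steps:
D = -8 (D = -5 - 3 = -8)
431*s(D) = 431*(-8) = -3448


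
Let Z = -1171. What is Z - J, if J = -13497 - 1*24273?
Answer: 36599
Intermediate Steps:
J = -37770 (J = -13497 - 24273 = -37770)
Z - J = -1171 - 1*(-37770) = -1171 + 37770 = 36599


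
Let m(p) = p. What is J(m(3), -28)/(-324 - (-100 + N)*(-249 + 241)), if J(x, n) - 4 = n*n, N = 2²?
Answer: -197/273 ≈ -0.72161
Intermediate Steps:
N = 4
J(x, n) = 4 + n² (J(x, n) = 4 + n*n = 4 + n²)
J(m(3), -28)/(-324 - (-100 + N)*(-249 + 241)) = (4 + (-28)²)/(-324 - (-100 + 4)*(-249 + 241)) = (4 + 784)/(-324 - (-96)*(-8)) = 788/(-324 - 1*768) = 788/(-324 - 768) = 788/(-1092) = 788*(-1/1092) = -197/273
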